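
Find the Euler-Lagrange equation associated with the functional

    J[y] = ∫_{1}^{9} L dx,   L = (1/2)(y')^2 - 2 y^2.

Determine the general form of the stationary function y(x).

The Lagrangian is L = (1/2)(y')^2 - 2 y^2.
∂L/∂y = -4y.
∂L/∂y' = y'.
The Euler-Lagrange equation d/dx(∂L/∂y') − ∂L/∂y = 0 becomes:
    y'' + 4 y = 0
General solution: y(x) = A sin(2x) + B cos(2x), where A and B are arbitrary constants fixed by the endpoint conditions.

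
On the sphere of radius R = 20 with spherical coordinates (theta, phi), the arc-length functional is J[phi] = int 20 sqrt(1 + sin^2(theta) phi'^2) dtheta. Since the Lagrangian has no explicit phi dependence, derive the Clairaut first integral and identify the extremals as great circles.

On the sphere of radius R = 20 with spherical coordinates (θ, φ), the induced metric is
    ds^2 = 400(dθ^2 + sin^2(θ) dφ^2).
Parameterise by θ; the arc-length functional is
    J[φ] = ∫ 20 sqrt(1 + sin^2(θ) (dφ/dθ)^2) dθ,
so L = 20 sqrt(1 + sin^2(θ) φ'^2). Compute
    ∂L/∂φ = 0  (L has no explicit φ dependence),
    ∂L/∂φ' = 20 sin^2(θ) φ' / sqrt(1 + sin^2(θ) φ'^2).
Since ∂L/∂φ = 0, the Euler-Lagrange equation
    d/dθ(∂L/∂φ') − ∂L/∂φ = 0
reduces to d/dθ(∂L/∂φ') = 0, i.e. the momentum conjugate to φ is conserved:
    20 sin^2(θ) φ' / sqrt(1 + sin^2(θ) φ'^2) = C.
The overall factor of 20 is constant, so dividing through gives Clairaut's relation sin^2(θ) φ' / sqrt(1 + sin^2(θ) φ'^2) = C' (with C' = C/20). Solving for φ' and integrating gives the great-circle family
    cot(θ) = A cos(φ − φ_0),
i.e. the intersection of the sphere with a plane through the origin. The two constants A and φ_0 (equivalently C and one phase) are fixed by the two endpoint conditions.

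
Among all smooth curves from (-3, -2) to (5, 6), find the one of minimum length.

Arc-length functional: J[y] = ∫ sqrt(1 + (y')^2) dx.
Lagrangian L = sqrt(1 + (y')^2) has no explicit y dependence, so ∂L/∂y = 0 and the Euler-Lagrange equation gives
    d/dx( y' / sqrt(1 + (y')^2) ) = 0  ⇒  y' / sqrt(1 + (y')^2) = const.
Hence y' is constant, so y(x) is affine.
Fitting the endpoints (-3, -2) and (5, 6):
    slope m = (6 − (-2)) / (5 − (-3)) = 1,
    intercept c = (-2) − m·(-3) = 1.
Extremal: y(x) = x + 1.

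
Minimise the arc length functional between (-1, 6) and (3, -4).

Arc-length functional: J[y] = ∫ sqrt(1 + (y')^2) dx.
Lagrangian L = sqrt(1 + (y')^2) has no explicit y dependence, so ∂L/∂y = 0 and the Euler-Lagrange equation gives
    d/dx( y' / sqrt(1 + (y')^2) ) = 0  ⇒  y' / sqrt(1 + (y')^2) = const.
Hence y' is constant, so y(x) is affine.
Fitting the endpoints (-1, 6) and (3, -4):
    slope m = ((-4) − 6) / (3 − (-1)) = -5/2,
    intercept c = 6 − m·(-1) = 7/2.
Extremal: y(x) = (-5/2) x + 7/2.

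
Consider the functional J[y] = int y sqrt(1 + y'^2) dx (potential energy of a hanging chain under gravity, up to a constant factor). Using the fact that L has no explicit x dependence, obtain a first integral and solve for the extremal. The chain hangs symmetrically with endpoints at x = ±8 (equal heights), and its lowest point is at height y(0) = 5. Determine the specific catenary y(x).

The Lagrangian L(y, y') = y sqrt(1 + y'^2) has no explicit x dependence, so the Beltrami identity applies:
    L − y' ∂L/∂y' = C.
Compute ∂L/∂y' = y · y' / sqrt(1 + y'^2). Then
    L − y' ∂L/∂y'
    = y sqrt(1 + y'^2) − y · y'^2 / sqrt(1 + y'^2)
    = y (1 + y'^2 − y'^2) / sqrt(1 + y'^2)
    = y / sqrt(1 + y'^2) = C.
Squaring gives y^2 = C^2 (1 + y'^2), i.e.
    y'^2 = y^2 / C^2 − 1.
Separating variables,
    dy / sqrt(y^2 − C^2) = dx / C,
and integrating gives arccosh(y / C) = (x − a)/C, so
    y(x) = C cosh((x − a)/C),
the catenary. The constants C and a are fixed by the two endpoint conditions (and, for the hanging-chain problem, the length constraint selects C).
Now fit the given data. The endpoints x = ±8 are symmetric at equal height, so the catenary is even about its minimum: a = 0 and y(x) = C cosh(x/C). The lowest point is y(0) = C cosh(0) = C, and we are told y(0) = 5, so C = 5. Therefore
    y(x) = 5 cosh(x/5),
and at the endpoints
    y(±8) = 5 cosh(8/5).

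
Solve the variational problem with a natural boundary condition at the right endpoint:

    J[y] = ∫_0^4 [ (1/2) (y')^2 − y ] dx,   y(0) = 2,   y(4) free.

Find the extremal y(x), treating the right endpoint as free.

The Lagrangian L = (1/2) (y')^2 − y gives
    ∂L/∂y = −1,   ∂L/∂y' = y'.
Euler-Lagrange: d/dx(y') − (−1) = 0, i.e. y'' + 1 = 0, so
    y(x) = −(1/2) x^2 + C1 x + C2.
Fixed left endpoint y(0) = 2 ⇒ C2 = 2.
The right endpoint x = 4 is free, so the natural (transversality) condition is ∂L/∂y' |_{x=4} = 0, i.e. y'(4) = 0.
Compute y'(x) = −1 x + C1, so y'(4) = −4 + C1 = 0 ⇒ C1 = 4.
Therefore the extremal is
    y(x) = −x^2/2 + 4 x + 2.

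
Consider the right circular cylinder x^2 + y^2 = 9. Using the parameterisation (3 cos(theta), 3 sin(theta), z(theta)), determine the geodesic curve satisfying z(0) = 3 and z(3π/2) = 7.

Parameterise the cylinder of radius R = 3 as
    r(θ) = (3 cos θ, 3 sin θ, z(θ)).
The arc-length element is
    ds = sqrt(9 + (dz/dθ)^2) dθ,
so the Lagrangian is L = sqrt(9 + z'^2).
L depends on z' only, not on z or θ, so ∂L/∂z = 0 and
    ∂L/∂z' = z' / sqrt(9 + z'^2).
The Euler-Lagrange equation gives
    d/dθ( z' / sqrt(9 + z'^2) ) = 0,
so z' is constant. Integrating once:
    z(θ) = a θ + b,
a helix on the cylinder (a straight line when the cylinder is unrolled). The constants a, b are determined by the endpoint conditions.
With endpoint conditions z(0) = 3 and z(3π/2) = 7: from z(0) = b we get b = 3, and a·3π/2 + 3 = 7 gives a = 8/(3π), so
    z(θ) = (8/(3π)) θ + 3.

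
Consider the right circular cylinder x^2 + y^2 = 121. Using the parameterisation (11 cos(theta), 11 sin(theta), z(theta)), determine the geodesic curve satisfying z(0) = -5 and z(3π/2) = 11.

Parameterise the cylinder of radius R = 11 as
    r(θ) = (11 cos θ, 11 sin θ, z(θ)).
The arc-length element is
    ds = sqrt(121 + (dz/dθ)^2) dθ,
so the Lagrangian is L = sqrt(121 + z'^2).
L depends on z' only, not on z or θ, so ∂L/∂z = 0 and
    ∂L/∂z' = z' / sqrt(121 + z'^2).
The Euler-Lagrange equation gives
    d/dθ( z' / sqrt(121 + z'^2) ) = 0,
so z' is constant. Integrating once:
    z(θ) = a θ + b,
a helix on the cylinder (a straight line when the cylinder is unrolled). The constants a, b are determined by the endpoint conditions.
With endpoint conditions z(0) = -5 and z(3π/2) = 11: from z(0) = b we get b = -5, and a·3π/2 + -5 = 11 gives a = 32/(3π), so
    z(θ) = (32/(3π)) θ − 5.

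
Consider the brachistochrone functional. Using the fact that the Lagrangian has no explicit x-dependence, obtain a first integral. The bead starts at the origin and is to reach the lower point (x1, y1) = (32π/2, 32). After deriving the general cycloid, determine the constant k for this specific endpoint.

The Lagrangian L = sqrt((1 + y'^2) / y) has no explicit x dependence, so the Beltrami identity applies:
    L − y' ∂L/∂y' = C.
Compute ∂L/∂y' = y' / sqrt(y (1 + y'^2)).
Substitute:
    sqrt((1 + y'^2)/y) − y'·y' / sqrt(y (1 + y'^2))
    = (1 + y'^2) / sqrt(y (1 + y'^2)) − y'^2 / sqrt(y (1 + y'^2))
    = 1 / sqrt(y (1 + y'^2)) = C.
Squaring and rearranging gives the first integral
    y (1 + y'^2) = 1/C^2 =: k   (constant).
Solving this first-order ODE by the substitution
    y = (k/2)(1 − cos θ)
yields the cycloid parameterisation
    x(θ) = (k/2)(θ − sin θ),   y(θ) = (k/2)(1 − cos θ).
The constant k is fixed by the endpoint condition.
Now fit the given lower endpoint (x1, y1) = (32π/2, 32). At the bottom of the first arch (θ = π), the parametric equations give
    y(π) = (k/2)(1 − cos π) = k,
    x(π) = (k/2)(π − sin π) = kπ/2.
Matching y(π) = 32 gives k = 32, consistent with x(π) = 32π/2. Therefore the specific cycloid is
    x(θ) = (32/2)(θ − sin θ),   y(θ) = (32/2)(1 − cos θ).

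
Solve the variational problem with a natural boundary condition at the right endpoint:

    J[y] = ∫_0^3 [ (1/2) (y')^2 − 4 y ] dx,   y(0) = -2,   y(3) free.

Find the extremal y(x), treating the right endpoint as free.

The Lagrangian L = (1/2) (y')^2 − 4 y gives
    ∂L/∂y = −4,   ∂L/∂y' = y'.
Euler-Lagrange: d/dx(y') − (−4) = 0, i.e. y'' + 4 = 0, so
    y(x) = −(4/2) x^2 + C1 x + C2.
Fixed left endpoint y(0) = -2 ⇒ C2 = -2.
The right endpoint x = 3 is free, so the natural (transversality) condition is ∂L/∂y' |_{x=3} = 0, i.e. y'(3) = 0.
Compute y'(x) = −4 x + C1, so y'(3) = −12 + C1 = 0 ⇒ C1 = 12.
Therefore the extremal is
    y(x) = −2 x^2 + 12 x − 2.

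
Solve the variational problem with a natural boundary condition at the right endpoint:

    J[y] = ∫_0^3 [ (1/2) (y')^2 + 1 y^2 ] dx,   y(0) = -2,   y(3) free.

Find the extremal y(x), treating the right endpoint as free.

The Lagrangian L = (1/2) (y')^2 + 1 y^2 gives
    ∂L/∂y = 2 y,   ∂L/∂y' = y'.
Euler-Lagrange: y'' − 2 y = 0.
With k = sqrt(2), the general solution is
    y(x) = A cosh(sqrt(2) x) + B sinh(sqrt(2) x).
Fixed left endpoint y(0) = -2 ⇒ A = -2.
The right endpoint x = 3 is free, so the natural (transversality) condition is ∂L/∂y' |_{x=3} = 0, i.e. y'(3) = 0.
Compute y'(x) = A k sinh(k x) + B k cosh(k x), so
    y'(3) = A k sinh(k·3) + B k cosh(k·3) = 0
    ⇒ B = −A tanh(k·3) = 2 tanh(sqrt(2)·3).
Therefore the extremal is
    y(x) = −2 cosh(sqrt(2) x) + 2 tanh(sqrt(2)·3) sinh(sqrt(2) x).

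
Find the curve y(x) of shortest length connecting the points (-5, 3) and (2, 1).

Arc-length functional: J[y] = ∫ sqrt(1 + (y')^2) dx.
Lagrangian L = sqrt(1 + (y')^2) has no explicit y dependence, so ∂L/∂y = 0 and the Euler-Lagrange equation gives
    d/dx( y' / sqrt(1 + (y')^2) ) = 0  ⇒  y' / sqrt(1 + (y')^2) = const.
Hence y' is constant, so y(x) is affine.
Fitting the endpoints (-5, 3) and (2, 1):
    slope m = (1 − 3) / (2 − (-5)) = -2/7,
    intercept c = 3 − m·(-5) = 11/7.
Extremal: y(x) = (-2/7) x + 11/7.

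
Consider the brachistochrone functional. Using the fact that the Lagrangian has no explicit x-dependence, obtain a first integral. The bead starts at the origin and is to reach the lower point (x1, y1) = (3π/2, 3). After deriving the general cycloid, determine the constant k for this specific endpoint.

The Lagrangian L = sqrt((1 + y'^2) / y) has no explicit x dependence, so the Beltrami identity applies:
    L − y' ∂L/∂y' = C.
Compute ∂L/∂y' = y' / sqrt(y (1 + y'^2)).
Substitute:
    sqrt((1 + y'^2)/y) − y'·y' / sqrt(y (1 + y'^2))
    = (1 + y'^2) / sqrt(y (1 + y'^2)) − y'^2 / sqrt(y (1 + y'^2))
    = 1 / sqrt(y (1 + y'^2)) = C.
Squaring and rearranging gives the first integral
    y (1 + y'^2) = 1/C^2 =: k   (constant).
Solving this first-order ODE by the substitution
    y = (k/2)(1 − cos θ)
yields the cycloid parameterisation
    x(θ) = (k/2)(θ − sin θ),   y(θ) = (k/2)(1 − cos θ).
The constant k is fixed by the endpoint condition.
Now fit the given lower endpoint (x1, y1) = (3π/2, 3). At the bottom of the first arch (θ = π), the parametric equations give
    y(π) = (k/2)(1 − cos π) = k,
    x(π) = (k/2)(π − sin π) = kπ/2.
Matching y(π) = 3 gives k = 3, consistent with x(π) = 3π/2. Therefore the specific cycloid is
    x(θ) = (3/2)(θ − sin θ),   y(θ) = (3/2)(1 − cos θ).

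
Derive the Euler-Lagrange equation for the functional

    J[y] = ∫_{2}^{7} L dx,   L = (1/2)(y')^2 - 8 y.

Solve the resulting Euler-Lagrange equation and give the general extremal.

The Lagrangian is L = (1/2)(y')^2 - 8 y.
∂L/∂y = -8.
∂L/∂y' = y'.
The Euler-Lagrange equation d/dx(∂L/∂y') − ∂L/∂y = 0 becomes:
    y'' + 8 = 0
General solution: y(x) = -4 x^2 + A x + B, where A and B are arbitrary constants fixed by the endpoint conditions.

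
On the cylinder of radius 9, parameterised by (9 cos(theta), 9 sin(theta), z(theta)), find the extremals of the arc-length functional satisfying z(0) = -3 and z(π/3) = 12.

Parameterise the cylinder of radius R = 9 as
    r(θ) = (9 cos θ, 9 sin θ, z(θ)).
The arc-length element is
    ds = sqrt(81 + (dz/dθ)^2) dθ,
so the Lagrangian is L = sqrt(81 + z'^2).
L depends on z' only, not on z or θ, so ∂L/∂z = 0 and
    ∂L/∂z' = z' / sqrt(81 + z'^2).
The Euler-Lagrange equation gives
    d/dθ( z' / sqrt(81 + z'^2) ) = 0,
so z' is constant. Integrating once:
    z(θ) = a θ + b,
a helix on the cylinder (a straight line when the cylinder is unrolled). The constants a, b are determined by the endpoint conditions.
With endpoint conditions z(0) = -3 and z(π/3) = 12: from z(0) = b we get b = -3, and a·π/3 + -3 = 12 gives a = 45/π, so
    z(θ) = (45/π) θ − 3.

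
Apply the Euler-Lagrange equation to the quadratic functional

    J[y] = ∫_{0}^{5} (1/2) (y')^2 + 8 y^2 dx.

The Lagrangian is L = (1/2) (y')^2 + 8 y^2.
Compute ∂L/∂y = 16y, ∂L/∂y' = y'.
The Euler-Lagrange equation d/dx(∂L/∂y') − ∂L/∂y = 0 reduces to
    y'' − 16 y = 0.
Its general solution is
    y(x) = A e^(4x) + B e^(−4x),
with A, B fixed by the endpoint conditions.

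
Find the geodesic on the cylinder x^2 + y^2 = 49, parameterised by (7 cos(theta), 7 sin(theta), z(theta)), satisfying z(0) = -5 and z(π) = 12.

Parameterise the cylinder of radius R = 7 as
    r(θ) = (7 cos θ, 7 sin θ, z(θ)).
The arc-length element is
    ds = sqrt(49 + (dz/dθ)^2) dθ,
so the Lagrangian is L = sqrt(49 + z'^2).
L depends on z' only, not on z or θ, so ∂L/∂z = 0 and
    ∂L/∂z' = z' / sqrt(49 + z'^2).
The Euler-Lagrange equation gives
    d/dθ( z' / sqrt(49 + z'^2) ) = 0,
so z' is constant. Integrating once:
    z(θ) = a θ + b,
a helix on the cylinder (a straight line when the cylinder is unrolled). The constants a, b are determined by the endpoint conditions.
With endpoint conditions z(0) = -5 and z(π) = 12: from z(0) = b we get b = -5, and a·π + -5 = 12 gives a = 17/π, so
    z(θ) = (17/π) θ − 5.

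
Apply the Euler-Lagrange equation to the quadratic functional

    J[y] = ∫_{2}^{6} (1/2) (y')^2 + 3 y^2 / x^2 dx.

The Lagrangian is L = (1/2) (y')^2 + 3 y^2 / x^2.
Compute ∂L/∂y = 6y/x^2, ∂L/∂y' = y'.
The Euler-Lagrange equation d/dx(∂L/∂y') − ∂L/∂y = 0 reduces to
    y'' − 6/x^2 · y = 0  (x > 0).
Its general solution is
    y(x) = A x^3 + B x^(-2),
with A, B fixed by the endpoint conditions.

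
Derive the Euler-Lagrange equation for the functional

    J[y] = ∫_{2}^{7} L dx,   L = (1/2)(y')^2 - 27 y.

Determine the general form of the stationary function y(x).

The Lagrangian is L = (1/2)(y')^2 - 27 y.
∂L/∂y = -27.
∂L/∂y' = y'.
The Euler-Lagrange equation d/dx(∂L/∂y') − ∂L/∂y = 0 becomes:
    y'' + 27 = 0
General solution: y(x) = -(27/2) x^2 + A x + B, where A and B are arbitrary constants fixed by the endpoint conditions.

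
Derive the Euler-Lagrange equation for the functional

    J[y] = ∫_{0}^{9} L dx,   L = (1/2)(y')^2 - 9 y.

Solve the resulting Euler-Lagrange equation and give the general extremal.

The Lagrangian is L = (1/2)(y')^2 - 9 y.
∂L/∂y = -9.
∂L/∂y' = y'.
The Euler-Lagrange equation d/dx(∂L/∂y') − ∂L/∂y = 0 becomes:
    y'' + 9 = 0
General solution: y(x) = -(9/2) x^2 + A x + B, where A and B are arbitrary constants fixed by the endpoint conditions.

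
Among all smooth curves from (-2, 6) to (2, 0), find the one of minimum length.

Arc-length functional: J[y] = ∫ sqrt(1 + (y')^2) dx.
Lagrangian L = sqrt(1 + (y')^2) has no explicit y dependence, so ∂L/∂y = 0 and the Euler-Lagrange equation gives
    d/dx( y' / sqrt(1 + (y')^2) ) = 0  ⇒  y' / sqrt(1 + (y')^2) = const.
Hence y' is constant, so y(x) is affine.
Fitting the endpoints (-2, 6) and (2, 0):
    slope m = (0 − 6) / (2 − (-2)) = -3/2,
    intercept c = 6 − m·(-2) = 3.
Extremal: y(x) = (-3/2) x + 3.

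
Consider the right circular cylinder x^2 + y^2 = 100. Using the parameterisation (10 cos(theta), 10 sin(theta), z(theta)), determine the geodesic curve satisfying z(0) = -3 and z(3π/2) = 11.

Parameterise the cylinder of radius R = 10 as
    r(θ) = (10 cos θ, 10 sin θ, z(θ)).
The arc-length element is
    ds = sqrt(100 + (dz/dθ)^2) dθ,
so the Lagrangian is L = sqrt(100 + z'^2).
L depends on z' only, not on z or θ, so ∂L/∂z = 0 and
    ∂L/∂z' = z' / sqrt(100 + z'^2).
The Euler-Lagrange equation gives
    d/dθ( z' / sqrt(100 + z'^2) ) = 0,
so z' is constant. Integrating once:
    z(θ) = a θ + b,
a helix on the cylinder (a straight line when the cylinder is unrolled). The constants a, b are determined by the endpoint conditions.
With endpoint conditions z(0) = -3 and z(3π/2) = 11: from z(0) = b we get b = -3, and a·3π/2 + -3 = 11 gives a = 28/(3π), so
    z(θ) = (28/(3π)) θ − 3.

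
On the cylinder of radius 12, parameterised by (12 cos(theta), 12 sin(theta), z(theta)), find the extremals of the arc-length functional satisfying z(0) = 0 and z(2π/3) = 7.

Parameterise the cylinder of radius R = 12 as
    r(θ) = (12 cos θ, 12 sin θ, z(θ)).
The arc-length element is
    ds = sqrt(144 + (dz/dθ)^2) dθ,
so the Lagrangian is L = sqrt(144 + z'^2).
L depends on z' only, not on z or θ, so ∂L/∂z = 0 and
    ∂L/∂z' = z' / sqrt(144 + z'^2).
The Euler-Lagrange equation gives
    d/dθ( z' / sqrt(144 + z'^2) ) = 0,
so z' is constant. Integrating once:
    z(θ) = a θ + b,
a helix on the cylinder (a straight line when the cylinder is unrolled). The constants a, b are determined by the endpoint conditions.
With endpoint conditions z(0) = 0 and z(2π/3) = 7: from z(0) = b we get b = 0, and a·2π/3 + 0 = 7 gives a = 21/(2π), so
    z(θ) = (21/(2π)) θ.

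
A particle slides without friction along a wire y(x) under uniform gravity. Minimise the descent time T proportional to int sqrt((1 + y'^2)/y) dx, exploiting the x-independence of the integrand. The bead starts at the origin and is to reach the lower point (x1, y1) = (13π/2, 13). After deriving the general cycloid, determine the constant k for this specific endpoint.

The Lagrangian L = sqrt((1 + y'^2) / y) has no explicit x dependence, so the Beltrami identity applies:
    L − y' ∂L/∂y' = C.
Compute ∂L/∂y' = y' / sqrt(y (1 + y'^2)).
Substitute:
    sqrt((1 + y'^2)/y) − y'·y' / sqrt(y (1 + y'^2))
    = (1 + y'^2) / sqrt(y (1 + y'^2)) − y'^2 / sqrt(y (1 + y'^2))
    = 1 / sqrt(y (1 + y'^2)) = C.
Squaring and rearranging gives the first integral
    y (1 + y'^2) = 1/C^2 =: k   (constant).
Solving this first-order ODE by the substitution
    y = (k/2)(1 − cos θ)
yields the cycloid parameterisation
    x(θ) = (k/2)(θ − sin θ),   y(θ) = (k/2)(1 − cos θ).
The constant k is fixed by the endpoint condition.
Now fit the given lower endpoint (x1, y1) = (13π/2, 13). At the bottom of the first arch (θ = π), the parametric equations give
    y(π) = (k/2)(1 − cos π) = k,
    x(π) = (k/2)(π − sin π) = kπ/2.
Matching y(π) = 13 gives k = 13, consistent with x(π) = 13π/2. Therefore the specific cycloid is
    x(θ) = (13/2)(θ − sin θ),   y(θ) = (13/2)(1 − cos θ).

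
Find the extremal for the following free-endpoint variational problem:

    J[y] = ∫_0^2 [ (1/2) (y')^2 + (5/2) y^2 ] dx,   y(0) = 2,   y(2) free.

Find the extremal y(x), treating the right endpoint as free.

The Lagrangian L = (1/2) (y')^2 + (5/2) y^2 gives
    ∂L/∂y = 5 y,   ∂L/∂y' = y'.
Euler-Lagrange: y'' − 5 y = 0.
With k = sqrt(5), the general solution is
    y(x) = A cosh(sqrt(5) x) + B sinh(sqrt(5) x).
Fixed left endpoint y(0) = 2 ⇒ A = 2.
The right endpoint x = 2 is free, so the natural (transversality) condition is ∂L/∂y' |_{x=2} = 0, i.e. y'(2) = 0.
Compute y'(x) = A k sinh(k x) + B k cosh(k x), so
    y'(2) = A k sinh(k·2) + B k cosh(k·2) = 0
    ⇒ B = −A tanh(k·2) = − 2 tanh(sqrt(5)·2).
Therefore the extremal is
    y(x) = 2 cosh(sqrt(5) x) − 2 tanh(sqrt(5)·2) sinh(sqrt(5) x).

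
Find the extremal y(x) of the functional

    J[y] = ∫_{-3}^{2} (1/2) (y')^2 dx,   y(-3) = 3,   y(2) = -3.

The Lagrangian is L = (1/2) (y')^2.
Compute ∂L/∂y = 0, ∂L/∂y' = y'.
The Euler-Lagrange equation d/dx(∂L/∂y') − ∂L/∂y = 0 reduces to
    y'' = 0.
Its general solution is
    y(x) = A x + B,
with A, B fixed by the endpoint conditions.
Applying the endpoint conditions y(-3) = 3 and y(2) = -3: solve A·-3 + B = 3 and A·2 + B = -3. Subtracting gives A(2 − -3) = -3 − 3, so A = -6/5, and B = 3 − A·-3 = -3/5. Therefore
    y(x) = (-6/5) x - 3/5.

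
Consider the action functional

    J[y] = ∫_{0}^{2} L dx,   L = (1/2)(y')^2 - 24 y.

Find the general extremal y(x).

The Lagrangian is L = (1/2)(y')^2 - 24 y.
∂L/∂y = -24.
∂L/∂y' = y'.
The Euler-Lagrange equation d/dx(∂L/∂y') − ∂L/∂y = 0 becomes:
    y'' + 24 = 0
General solution: y(x) = -12 x^2 + A x + B, where A and B are arbitrary constants fixed by the endpoint conditions.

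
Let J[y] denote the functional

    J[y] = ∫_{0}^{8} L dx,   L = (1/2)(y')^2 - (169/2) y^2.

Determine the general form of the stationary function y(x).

The Lagrangian is L = (1/2)(y')^2 - (169/2) y^2.
∂L/∂y = -169y.
∂L/∂y' = y'.
The Euler-Lagrange equation d/dx(∂L/∂y') − ∂L/∂y = 0 becomes:
    y'' + 169 y = 0
General solution: y(x) = A sin(13x) + B cos(13x), where A and B are arbitrary constants fixed by the endpoint conditions.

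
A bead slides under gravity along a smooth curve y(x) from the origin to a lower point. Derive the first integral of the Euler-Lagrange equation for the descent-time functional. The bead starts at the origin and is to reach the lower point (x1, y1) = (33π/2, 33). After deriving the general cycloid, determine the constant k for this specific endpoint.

The Lagrangian L = sqrt((1 + y'^2) / y) has no explicit x dependence, so the Beltrami identity applies:
    L − y' ∂L/∂y' = C.
Compute ∂L/∂y' = y' / sqrt(y (1 + y'^2)).
Substitute:
    sqrt((1 + y'^2)/y) − y'·y' / sqrt(y (1 + y'^2))
    = (1 + y'^2) / sqrt(y (1 + y'^2)) − y'^2 / sqrt(y (1 + y'^2))
    = 1 / sqrt(y (1 + y'^2)) = C.
Squaring and rearranging gives the first integral
    y (1 + y'^2) = 1/C^2 =: k   (constant).
Solving this first-order ODE by the substitution
    y = (k/2)(1 − cos θ)
yields the cycloid parameterisation
    x(θ) = (k/2)(θ − sin θ),   y(θ) = (k/2)(1 − cos θ).
The constant k is fixed by the endpoint condition.
Now fit the given lower endpoint (x1, y1) = (33π/2, 33). At the bottom of the first arch (θ = π), the parametric equations give
    y(π) = (k/2)(1 − cos π) = k,
    x(π) = (k/2)(π − sin π) = kπ/2.
Matching y(π) = 33 gives k = 33, consistent with x(π) = 33π/2. Therefore the specific cycloid is
    x(θ) = (33/2)(θ − sin θ),   y(θ) = (33/2)(1 − cos θ).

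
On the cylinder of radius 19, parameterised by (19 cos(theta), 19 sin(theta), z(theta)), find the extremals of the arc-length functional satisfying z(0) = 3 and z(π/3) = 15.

Parameterise the cylinder of radius R = 19 as
    r(θ) = (19 cos θ, 19 sin θ, z(θ)).
The arc-length element is
    ds = sqrt(361 + (dz/dθ)^2) dθ,
so the Lagrangian is L = sqrt(361 + z'^2).
L depends on z' only, not on z or θ, so ∂L/∂z = 0 and
    ∂L/∂z' = z' / sqrt(361 + z'^2).
The Euler-Lagrange equation gives
    d/dθ( z' / sqrt(361 + z'^2) ) = 0,
so z' is constant. Integrating once:
    z(θ) = a θ + b,
a helix on the cylinder (a straight line when the cylinder is unrolled). The constants a, b are determined by the endpoint conditions.
With endpoint conditions z(0) = 3 and z(π/3) = 15: from z(0) = b we get b = 3, and a·π/3 + 3 = 15 gives a = 36/π, so
    z(θ) = (36/π) θ + 3.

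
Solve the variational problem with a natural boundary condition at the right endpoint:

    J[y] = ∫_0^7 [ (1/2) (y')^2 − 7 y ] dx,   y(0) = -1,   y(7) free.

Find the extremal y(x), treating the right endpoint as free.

The Lagrangian L = (1/2) (y')^2 − 7 y gives
    ∂L/∂y = −7,   ∂L/∂y' = y'.
Euler-Lagrange: d/dx(y') − (−7) = 0, i.e. y'' + 7 = 0, so
    y(x) = −(7/2) x^2 + C1 x + C2.
Fixed left endpoint y(0) = -1 ⇒ C2 = -1.
The right endpoint x = 7 is free, so the natural (transversality) condition is ∂L/∂y' |_{x=7} = 0, i.e. y'(7) = 0.
Compute y'(x) = −7 x + C1, so y'(7) = −49 + C1 = 0 ⇒ C1 = 49.
Therefore the extremal is
    y(x) = −(7/2) x^2 + 49 x − 1.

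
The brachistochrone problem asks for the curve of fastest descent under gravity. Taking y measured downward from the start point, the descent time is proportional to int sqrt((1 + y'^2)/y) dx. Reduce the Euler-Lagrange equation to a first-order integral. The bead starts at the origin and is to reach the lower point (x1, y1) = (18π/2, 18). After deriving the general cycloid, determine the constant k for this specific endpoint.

The Lagrangian L = sqrt((1 + y'^2) / y) has no explicit x dependence, so the Beltrami identity applies:
    L − y' ∂L/∂y' = C.
Compute ∂L/∂y' = y' / sqrt(y (1 + y'^2)).
Substitute:
    sqrt((1 + y'^2)/y) − y'·y' / sqrt(y (1 + y'^2))
    = (1 + y'^2) / sqrt(y (1 + y'^2)) − y'^2 / sqrt(y (1 + y'^2))
    = 1 / sqrt(y (1 + y'^2)) = C.
Squaring and rearranging gives the first integral
    y (1 + y'^2) = 1/C^2 =: k   (constant).
Solving this first-order ODE by the substitution
    y = (k/2)(1 − cos θ)
yields the cycloid parameterisation
    x(θ) = (k/2)(θ − sin θ),   y(θ) = (k/2)(1 − cos θ).
The constant k is fixed by the endpoint condition.
Now fit the given lower endpoint (x1, y1) = (18π/2, 18). At the bottom of the first arch (θ = π), the parametric equations give
    y(π) = (k/2)(1 − cos π) = k,
    x(π) = (k/2)(π − sin π) = kπ/2.
Matching y(π) = 18 gives k = 18, consistent with x(π) = 18π/2. Therefore the specific cycloid is
    x(θ) = (18/2)(θ − sin θ),   y(θ) = (18/2)(1 − cos θ).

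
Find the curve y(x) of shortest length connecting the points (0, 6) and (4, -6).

Arc-length functional: J[y] = ∫ sqrt(1 + (y')^2) dx.
Lagrangian L = sqrt(1 + (y')^2) has no explicit y dependence, so ∂L/∂y = 0 and the Euler-Lagrange equation gives
    d/dx( y' / sqrt(1 + (y')^2) ) = 0  ⇒  y' / sqrt(1 + (y')^2) = const.
Hence y' is constant, so y(x) is affine.
Fitting the endpoints (0, 6) and (4, -6):
    slope m = ((-6) − 6) / (4 − 0) = -3,
    intercept c = 6 − m·0 = 6.
Extremal: y(x) = -3 x + 6.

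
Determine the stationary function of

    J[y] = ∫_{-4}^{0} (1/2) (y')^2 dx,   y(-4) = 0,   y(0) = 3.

The Lagrangian is L = (1/2) (y')^2.
Compute ∂L/∂y = 0, ∂L/∂y' = y'.
The Euler-Lagrange equation d/dx(∂L/∂y') − ∂L/∂y = 0 reduces to
    y'' = 0.
Its general solution is
    y(x) = A x + B,
with A, B fixed by the endpoint conditions.
Applying the endpoint conditions y(-4) = 0 and y(0) = 3: solve A·-4 + B = 0 and A·0 + B = 3. Subtracting gives A(0 − -4) = 3 − 0, so A = 3/4, and B = 0 − A·-4 = 3. Therefore
    y(x) = (3/4) x + 3.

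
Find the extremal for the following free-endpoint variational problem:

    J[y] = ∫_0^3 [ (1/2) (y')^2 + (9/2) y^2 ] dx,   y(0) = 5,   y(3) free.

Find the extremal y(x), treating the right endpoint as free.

The Lagrangian L = (1/2) (y')^2 + (9/2) y^2 gives
    ∂L/∂y = 9 y,   ∂L/∂y' = y'.
Euler-Lagrange: y'' − 9 y = 0.
With k = 3, the general solution is
    y(x) = A cosh(3 x) + B sinh(3 x).
Fixed left endpoint y(0) = 5 ⇒ A = 5.
The right endpoint x = 3 is free, so the natural (transversality) condition is ∂L/∂y' |_{x=3} = 0, i.e. y'(3) = 0.
Compute y'(x) = A k sinh(k x) + B k cosh(k x), so
    y'(3) = A k sinh(k·3) + B k cosh(k·3) = 0
    ⇒ B = −A tanh(k·3) = − 5 tanh(3·3).
Therefore the extremal is
    y(x) = 5 cosh(3 x) − 5 tanh(3·3) sinh(3 x).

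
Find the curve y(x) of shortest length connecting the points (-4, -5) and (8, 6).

Arc-length functional: J[y] = ∫ sqrt(1 + (y')^2) dx.
Lagrangian L = sqrt(1 + (y')^2) has no explicit y dependence, so ∂L/∂y = 0 and the Euler-Lagrange equation gives
    d/dx( y' / sqrt(1 + (y')^2) ) = 0  ⇒  y' / sqrt(1 + (y')^2) = const.
Hence y' is constant, so y(x) is affine.
Fitting the endpoints (-4, -5) and (8, 6):
    slope m = (6 − (-5)) / (8 − (-4)) = 11/12,
    intercept c = (-5) − m·(-4) = -4/3.
Extremal: y(x) = (11/12) x - 4/3.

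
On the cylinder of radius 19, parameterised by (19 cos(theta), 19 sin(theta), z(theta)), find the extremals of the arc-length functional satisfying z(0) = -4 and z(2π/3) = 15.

Parameterise the cylinder of radius R = 19 as
    r(θ) = (19 cos θ, 19 sin θ, z(θ)).
The arc-length element is
    ds = sqrt(361 + (dz/dθ)^2) dθ,
so the Lagrangian is L = sqrt(361 + z'^2).
L depends on z' only, not on z or θ, so ∂L/∂z = 0 and
    ∂L/∂z' = z' / sqrt(361 + z'^2).
The Euler-Lagrange equation gives
    d/dθ( z' / sqrt(361 + z'^2) ) = 0,
so z' is constant. Integrating once:
    z(θ) = a θ + b,
a helix on the cylinder (a straight line when the cylinder is unrolled). The constants a, b are determined by the endpoint conditions.
With endpoint conditions z(0) = -4 and z(2π/3) = 15: from z(0) = b we get b = -4, and a·2π/3 + -4 = 15 gives a = 57/(2π), so
    z(θ) = (57/(2π)) θ − 4.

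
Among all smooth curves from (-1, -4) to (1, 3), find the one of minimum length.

Arc-length functional: J[y] = ∫ sqrt(1 + (y')^2) dx.
Lagrangian L = sqrt(1 + (y')^2) has no explicit y dependence, so ∂L/∂y = 0 and the Euler-Lagrange equation gives
    d/dx( y' / sqrt(1 + (y')^2) ) = 0  ⇒  y' / sqrt(1 + (y')^2) = const.
Hence y' is constant, so y(x) is affine.
Fitting the endpoints (-1, -4) and (1, 3):
    slope m = (3 − (-4)) / (1 − (-1)) = 7/2,
    intercept c = (-4) − m·(-1) = -1/2.
Extremal: y(x) = (7/2) x - 1/2.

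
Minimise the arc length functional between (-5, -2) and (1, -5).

Arc-length functional: J[y] = ∫ sqrt(1 + (y')^2) dx.
Lagrangian L = sqrt(1 + (y')^2) has no explicit y dependence, so ∂L/∂y = 0 and the Euler-Lagrange equation gives
    d/dx( y' / sqrt(1 + (y')^2) ) = 0  ⇒  y' / sqrt(1 + (y')^2) = const.
Hence y' is constant, so y(x) is affine.
Fitting the endpoints (-5, -2) and (1, -5):
    slope m = ((-5) − (-2)) / (1 − (-5)) = -1/2,
    intercept c = (-2) − m·(-5) = -9/2.
Extremal: y(x) = (-1/2) x - 9/2.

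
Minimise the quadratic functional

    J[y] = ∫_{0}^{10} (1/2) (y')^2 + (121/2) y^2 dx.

The Lagrangian is L = (1/2) (y')^2 + (121/2) y^2.
Compute ∂L/∂y = 121y, ∂L/∂y' = y'.
The Euler-Lagrange equation d/dx(∂L/∂y') − ∂L/∂y = 0 reduces to
    y'' − 121 y = 0.
Its general solution is
    y(x) = A e^(11x) + B e^(−11x),
with A, B fixed by the endpoint conditions.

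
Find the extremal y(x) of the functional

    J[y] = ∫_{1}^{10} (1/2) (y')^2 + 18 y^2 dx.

The Lagrangian is L = (1/2) (y')^2 + 18 y^2.
Compute ∂L/∂y = 36y, ∂L/∂y' = y'.
The Euler-Lagrange equation d/dx(∂L/∂y') − ∂L/∂y = 0 reduces to
    y'' − 36 y = 0.
Its general solution is
    y(x) = A e^(6x) + B e^(−6x),
with A, B fixed by the endpoint conditions.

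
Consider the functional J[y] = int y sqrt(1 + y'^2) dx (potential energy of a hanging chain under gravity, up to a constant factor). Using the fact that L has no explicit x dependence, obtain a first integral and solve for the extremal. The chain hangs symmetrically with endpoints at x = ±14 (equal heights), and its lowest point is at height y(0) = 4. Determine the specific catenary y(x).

The Lagrangian L(y, y') = y sqrt(1 + y'^2) has no explicit x dependence, so the Beltrami identity applies:
    L − y' ∂L/∂y' = C.
Compute ∂L/∂y' = y · y' / sqrt(1 + y'^2). Then
    L − y' ∂L/∂y'
    = y sqrt(1 + y'^2) − y · y'^2 / sqrt(1 + y'^2)
    = y (1 + y'^2 − y'^2) / sqrt(1 + y'^2)
    = y / sqrt(1 + y'^2) = C.
Squaring gives y^2 = C^2 (1 + y'^2), i.e.
    y'^2 = y^2 / C^2 − 1.
Separating variables,
    dy / sqrt(y^2 − C^2) = dx / C,
and integrating gives arccosh(y / C) = (x − a)/C, so
    y(x) = C cosh((x − a)/C),
the catenary. The constants C and a are fixed by the two endpoint conditions (and, for the hanging-chain problem, the length constraint selects C).
Now fit the given data. The endpoints x = ±14 are symmetric at equal height, so the catenary is even about its minimum: a = 0 and y(x) = C cosh(x/C). The lowest point is y(0) = C cosh(0) = C, and we are told y(0) = 4, so C = 4. Therefore
    y(x) = 4 cosh(x/4),
and at the endpoints
    y(±14) = 4 cosh(14/4).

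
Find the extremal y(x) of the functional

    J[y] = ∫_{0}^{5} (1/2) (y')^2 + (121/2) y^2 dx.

The Lagrangian is L = (1/2) (y')^2 + (121/2) y^2.
Compute ∂L/∂y = 121y, ∂L/∂y' = y'.
The Euler-Lagrange equation d/dx(∂L/∂y') − ∂L/∂y = 0 reduces to
    y'' − 121 y = 0.
Its general solution is
    y(x) = A e^(11x) + B e^(−11x),
with A, B fixed by the endpoint conditions.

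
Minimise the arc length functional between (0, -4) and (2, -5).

Arc-length functional: J[y] = ∫ sqrt(1 + (y')^2) dx.
Lagrangian L = sqrt(1 + (y')^2) has no explicit y dependence, so ∂L/∂y = 0 and the Euler-Lagrange equation gives
    d/dx( y' / sqrt(1 + (y')^2) ) = 0  ⇒  y' / sqrt(1 + (y')^2) = const.
Hence y' is constant, so y(x) is affine.
Fitting the endpoints (0, -4) and (2, -5):
    slope m = ((-5) − (-4)) / (2 − 0) = -1/2,
    intercept c = (-4) − m·0 = -4.
Extremal: y(x) = (-1/2) x - 4.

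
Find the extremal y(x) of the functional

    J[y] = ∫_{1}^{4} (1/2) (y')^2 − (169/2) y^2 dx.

The Lagrangian is L = (1/2) (y')^2 − (169/2) y^2.
Compute ∂L/∂y = -169y, ∂L/∂y' = y'.
The Euler-Lagrange equation d/dx(∂L/∂y') − ∂L/∂y = 0 reduces to
    y'' + 169 y = 0.
Its general solution is
    y(x) = A sin(13x) + B cos(13x),
with A, B fixed by the endpoint conditions.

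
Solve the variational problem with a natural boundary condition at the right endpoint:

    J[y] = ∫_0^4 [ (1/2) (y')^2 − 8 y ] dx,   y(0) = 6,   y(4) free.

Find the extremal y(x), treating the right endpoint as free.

The Lagrangian L = (1/2) (y')^2 − 8 y gives
    ∂L/∂y = −8,   ∂L/∂y' = y'.
Euler-Lagrange: d/dx(y') − (−8) = 0, i.e. y'' + 8 = 0, so
    y(x) = −(8/2) x^2 + C1 x + C2.
Fixed left endpoint y(0) = 6 ⇒ C2 = 6.
The right endpoint x = 4 is free, so the natural (transversality) condition is ∂L/∂y' |_{x=4} = 0, i.e. y'(4) = 0.
Compute y'(x) = −8 x + C1, so y'(4) = −32 + C1 = 0 ⇒ C1 = 32.
Therefore the extremal is
    y(x) = −4 x^2 + 32 x + 6.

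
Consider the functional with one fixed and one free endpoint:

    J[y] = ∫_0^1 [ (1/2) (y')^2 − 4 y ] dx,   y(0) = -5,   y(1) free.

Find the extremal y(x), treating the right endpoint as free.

The Lagrangian L = (1/2) (y')^2 − 4 y gives
    ∂L/∂y = −4,   ∂L/∂y' = y'.
Euler-Lagrange: d/dx(y') − (−4) = 0, i.e. y'' + 4 = 0, so
    y(x) = −(4/2) x^2 + C1 x + C2.
Fixed left endpoint y(0) = -5 ⇒ C2 = -5.
The right endpoint x = 1 is free, so the natural (transversality) condition is ∂L/∂y' |_{x=1} = 0, i.e. y'(1) = 0.
Compute y'(x) = −4 x + C1, so y'(1) = −4 + C1 = 0 ⇒ C1 = 4.
Therefore the extremal is
    y(x) = −2 x^2 + 4 x − 5.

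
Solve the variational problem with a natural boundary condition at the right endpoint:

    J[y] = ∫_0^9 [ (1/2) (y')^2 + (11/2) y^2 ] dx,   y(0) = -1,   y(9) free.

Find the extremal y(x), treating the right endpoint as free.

The Lagrangian L = (1/2) (y')^2 + (11/2) y^2 gives
    ∂L/∂y = 11 y,   ∂L/∂y' = y'.
Euler-Lagrange: y'' − 11 y = 0.
With k = sqrt(11), the general solution is
    y(x) = A cosh(sqrt(11) x) + B sinh(sqrt(11) x).
Fixed left endpoint y(0) = -1 ⇒ A = -1.
The right endpoint x = 9 is free, so the natural (transversality) condition is ∂L/∂y' |_{x=9} = 0, i.e. y'(9) = 0.
Compute y'(x) = A k sinh(k x) + B k cosh(k x), so
    y'(9) = A k sinh(k·9) + B k cosh(k·9) = 0
    ⇒ B = −A tanh(k·9) = tanh(sqrt(11)·9).
Therefore the extremal is
    y(x) = −cosh(sqrt(11) x) + tanh(sqrt(11)·9) sinh(sqrt(11) x).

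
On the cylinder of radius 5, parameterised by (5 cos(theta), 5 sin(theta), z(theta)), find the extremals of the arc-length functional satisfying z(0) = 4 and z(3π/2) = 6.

Parameterise the cylinder of radius R = 5 as
    r(θ) = (5 cos θ, 5 sin θ, z(θ)).
The arc-length element is
    ds = sqrt(25 + (dz/dθ)^2) dθ,
so the Lagrangian is L = sqrt(25 + z'^2).
L depends on z' only, not on z or θ, so ∂L/∂z = 0 and
    ∂L/∂z' = z' / sqrt(25 + z'^2).
The Euler-Lagrange equation gives
    d/dθ( z' / sqrt(25 + z'^2) ) = 0,
so z' is constant. Integrating once:
    z(θ) = a θ + b,
a helix on the cylinder (a straight line when the cylinder is unrolled). The constants a, b are determined by the endpoint conditions.
With endpoint conditions z(0) = 4 and z(3π/2) = 6: from z(0) = b we get b = 4, and a·3π/2 + 4 = 6 gives a = 4/(3π), so
    z(θ) = (4/(3π)) θ + 4.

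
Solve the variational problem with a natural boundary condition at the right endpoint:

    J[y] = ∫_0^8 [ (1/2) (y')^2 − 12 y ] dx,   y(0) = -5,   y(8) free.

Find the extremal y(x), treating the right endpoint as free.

The Lagrangian L = (1/2) (y')^2 − 12 y gives
    ∂L/∂y = −12,   ∂L/∂y' = y'.
Euler-Lagrange: d/dx(y') − (−12) = 0, i.e. y'' + 12 = 0, so
    y(x) = −(12/2) x^2 + C1 x + C2.
Fixed left endpoint y(0) = -5 ⇒ C2 = -5.
The right endpoint x = 8 is free, so the natural (transversality) condition is ∂L/∂y' |_{x=8} = 0, i.e. y'(8) = 0.
Compute y'(x) = −12 x + C1, so y'(8) = −96 + C1 = 0 ⇒ C1 = 96.
Therefore the extremal is
    y(x) = −6 x^2 + 96 x − 5.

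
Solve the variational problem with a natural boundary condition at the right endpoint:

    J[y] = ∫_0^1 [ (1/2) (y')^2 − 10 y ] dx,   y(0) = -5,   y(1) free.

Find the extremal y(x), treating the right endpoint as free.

The Lagrangian L = (1/2) (y')^2 − 10 y gives
    ∂L/∂y = −10,   ∂L/∂y' = y'.
Euler-Lagrange: d/dx(y') − (−10) = 0, i.e. y'' + 10 = 0, so
    y(x) = −(10/2) x^2 + C1 x + C2.
Fixed left endpoint y(0) = -5 ⇒ C2 = -5.
The right endpoint x = 1 is free, so the natural (transversality) condition is ∂L/∂y' |_{x=1} = 0, i.e. y'(1) = 0.
Compute y'(x) = −10 x + C1, so y'(1) = −10 + C1 = 0 ⇒ C1 = 10.
Therefore the extremal is
    y(x) = −5 x^2 + 10 x − 5.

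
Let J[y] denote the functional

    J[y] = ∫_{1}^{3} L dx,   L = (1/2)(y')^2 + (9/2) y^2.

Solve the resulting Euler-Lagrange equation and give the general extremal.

The Lagrangian is L = (1/2)(y')^2 + (9/2) y^2.
∂L/∂y = 9y.
∂L/∂y' = y'.
The Euler-Lagrange equation d/dx(∂L/∂y') − ∂L/∂y = 0 becomes:
    y'' - 9 y = 0
General solution: y(x) = A e^(3x) + B e^(-3x), where A and B are arbitrary constants fixed by the endpoint conditions.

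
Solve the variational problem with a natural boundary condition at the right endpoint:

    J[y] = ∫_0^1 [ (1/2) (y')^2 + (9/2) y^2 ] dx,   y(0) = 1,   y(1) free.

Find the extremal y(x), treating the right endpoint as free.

The Lagrangian L = (1/2) (y')^2 + (9/2) y^2 gives
    ∂L/∂y = 9 y,   ∂L/∂y' = y'.
Euler-Lagrange: y'' − 9 y = 0.
With k = 3, the general solution is
    y(x) = A cosh(3 x) + B sinh(3 x).
Fixed left endpoint y(0) = 1 ⇒ A = 1.
The right endpoint x = 1 is free, so the natural (transversality) condition is ∂L/∂y' |_{x=1} = 0, i.e. y'(1) = 0.
Compute y'(x) = A k sinh(k x) + B k cosh(k x), so
    y'(1) = A k sinh(k·1) + B k cosh(k·1) = 0
    ⇒ B = −A tanh(k·1) = − tanh(3·1).
Therefore the extremal is
    y(x) = cosh(3 x) − tanh(3·1) sinh(3 x).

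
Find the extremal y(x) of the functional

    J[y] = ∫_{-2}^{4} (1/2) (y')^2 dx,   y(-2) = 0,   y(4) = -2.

The Lagrangian is L = (1/2) (y')^2.
Compute ∂L/∂y = 0, ∂L/∂y' = y'.
The Euler-Lagrange equation d/dx(∂L/∂y') − ∂L/∂y = 0 reduces to
    y'' = 0.
Its general solution is
    y(x) = A x + B,
with A, B fixed by the endpoint conditions.
Applying the endpoint conditions y(-2) = 0 and y(4) = -2: solve A·-2 + B = 0 and A·4 + B = -2. Subtracting gives A(4 − -2) = -2 − 0, so A = -1/3, and B = 0 − A·-2 = -2/3. Therefore
    y(x) = (-1/3) x - 2/3.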